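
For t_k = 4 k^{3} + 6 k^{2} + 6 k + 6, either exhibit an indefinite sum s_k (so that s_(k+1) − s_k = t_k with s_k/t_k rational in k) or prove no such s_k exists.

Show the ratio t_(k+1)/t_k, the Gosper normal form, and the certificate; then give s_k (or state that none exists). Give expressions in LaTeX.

The ratio is (2*k**3 + 9*k**2 + 15*k + 11)/(2*k**3 + 3*k**2 + 3*k + 3).
Normal form (A,B,C) = (1, 1, k**3 + 3*k**2/2 + 3*k/2 + 3/2).
Solve (1)·f(k+1) − (1)·f(k) = k**3 + 3*k**2/2 + 3*k/2 + 3/2.
Degrees (0,0,3) ⇒ d ≤ 4.
A polynomial solution: f(k) = k*(k**3 + k + 4)/4.
R(k) = B(k−1)·f(k)/C(k) = k*(k**3 + k + 4)/(2*(2*k**3 + 3*k**2 + 3*k + 3)); s_k = R·t_k = k*(k**3 + k + 4).
Check: Δs_k = 4*k**3 + 6*k**2 + 6*k + 6. ✓

s_k = k \left(k^{3} + k + 4\right)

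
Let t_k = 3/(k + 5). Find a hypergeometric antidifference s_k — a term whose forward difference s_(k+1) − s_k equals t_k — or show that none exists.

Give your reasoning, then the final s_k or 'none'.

r(k) = (k + 5)/(k + 6) after simplifying.
Factor: A=k + 5; B=k + 6; C=1.
Key eq: (k + 5)·f(k+1) = (k + 5)·f(k) + (1).
deg f ≤ 0 (via 1,1,0).
f = c0 ⇒ A·f(k+1) − B(k−1)·f(k) − C = -1. The system {-1 = 0} is inconsistent; no antidifference.

not Gosper-summable; s_k does not exist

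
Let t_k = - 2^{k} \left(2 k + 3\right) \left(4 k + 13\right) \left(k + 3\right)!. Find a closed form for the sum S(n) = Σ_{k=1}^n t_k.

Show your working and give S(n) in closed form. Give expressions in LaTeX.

S(n) = - 8 \cdot 2^{n} n \left(n + 4\right)! - 10 \cdot 2^{n} \left(n + 4\right)! + 240

Ratio r(k) = 2*(k + 4)*(2*k + 5)*(4*k + 17)/((2*k + 3)*(4*k + 13)).
Factor: A=2*k + 8; B=1; C=k**2 + 19*k/4 + 39/8.
Need (2*k + 8)·f(k+1) − (1)·f(k) = k**2 + 19*k/4 + 39/8.
Bound: deg f ≤ 1.
Solving with deg f ≤ 1: f(k) = (4*k + 1)/8.
Then R = B(k−1)f/C = (4*k + 1)/((2*k + 3)*(4*k + 13)), so s_k = R(k)·t_k = -2**k*(4*k + 1)*factorial(k + 3).
Verify: -2**k*(2*k + 3)*(4*k + 13)*factorial(k + 3) matches t_k.
Telescope: S(n) = s_(n+1) − s_(1) = -2**(n + 1)*(4*n + 5)*factorial(n + 4) − (-240) = -8*2**n*n*factorial(n + 4) - 10*2**n*factorial(n + 4) + 240.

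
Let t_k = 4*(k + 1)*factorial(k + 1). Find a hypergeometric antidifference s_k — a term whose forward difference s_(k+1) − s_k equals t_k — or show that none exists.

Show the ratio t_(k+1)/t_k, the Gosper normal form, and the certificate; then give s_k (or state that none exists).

Compute t_(k+1)/t_k: get (k + 2)**2/(k + 1).
A = k + 2, B = 1, C = k + 1.
Set up (k + 2)·f(k+1) − (1)·f(k) − (k + 1) = 0.
d = 0 from the (1,0,1) case.
Match coefficients ⇒ f(k) = 1.
Certificate R = B(k−1)f/C = 1/(k + 1) gives s_k = 4*factorial(k + 1).
Verify: 4*(k + 1)*factorial(k + 1) matches t_k.

s_k = 4*factorial(k + 1)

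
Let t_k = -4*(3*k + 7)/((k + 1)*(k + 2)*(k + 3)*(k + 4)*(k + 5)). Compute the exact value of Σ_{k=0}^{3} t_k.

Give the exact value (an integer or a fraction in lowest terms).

Σ = -67/210

Ratio r(k) = (k + 1)*(3*k + 10)/((k + 6)*(3*k + 7)).
A = k + 1, B = k + 6, C = k + 7/3.
Set up (k + 1)·f(k+1) − (k + 5)·f(k) − (k + 7/3) = 0.
d = 4 from the (1,1,1) case.
A polynomial solution: f(k) = k*(k + 2)*(k**2 + 8*k + 19)/36.
So s_k = (B(k−1)f/C)·t_k = (k*(k + 2)*(k + 5)*(k**2 + 8*k + 19)/(12*(3*k + 7)))·t_k = k*(-k**2 - 8*k - 19)/(3*(k**3 + 8*k**2 + 19*k + 12)).
Δs = 4*(-3*k - 7)/(k**5 + 15*k**4 + 85*k**3 + 225*k**2 + 274*k + 120), as required.
Sum = s_(4) − s_(0); s_(4) = -67/210, s_(0) = 0 ⇒ -67/210.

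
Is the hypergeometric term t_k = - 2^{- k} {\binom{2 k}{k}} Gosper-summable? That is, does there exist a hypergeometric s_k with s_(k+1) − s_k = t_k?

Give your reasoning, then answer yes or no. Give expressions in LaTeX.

No; the degree bound rules out any f.

r(k) = (2*k + 1)/(k + 1) after simplifying.
Factor: A=2*k + 1; B=k + 1; C=1.
Need (2*k + 1)·f(k+1) − (k)·f(k) = 1.
Degrees (1,1,0) ⇒ d ≤ -1.
Negative degree bound (-1): no f exists, t_k not Gosper-summable.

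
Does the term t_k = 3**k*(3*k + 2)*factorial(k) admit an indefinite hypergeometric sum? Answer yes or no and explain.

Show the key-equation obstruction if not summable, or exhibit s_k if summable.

Yes. s_k = 3**k*factorial(k).

Step 1: r(k) = 3*(k + 1)*(3*k + 5)/(3*k + 2).
A = 3*k + 3, B = 1, C = k + 2/3.
Set up (3*k + 3)·f(k+1) − (1)·f(k) − (k + 2/3) = 0.
From deg A=1, deg B=0, deg C=1: d=0.
Coefficient equations give f(k) = 1/3.
Get s_k = R·t_k = 3**k*factorial(k) with R(k) = B(k−1)f(k)/C(k) = 1/(3*k + 2).
s_(k+1) − s_k = 3**k*(3*k + 2)*factorial(k) = t_k.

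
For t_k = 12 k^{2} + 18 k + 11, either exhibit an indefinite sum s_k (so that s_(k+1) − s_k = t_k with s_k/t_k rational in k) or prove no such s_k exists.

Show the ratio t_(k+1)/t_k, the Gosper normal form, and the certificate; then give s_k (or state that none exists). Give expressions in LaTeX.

s_k = k \left(4 k^{2} + 3 k + 4\right)

Step 1: r(k) = (12*k**2 + 42*k + 41)/(12*k**2 + 18*k + 11).
So A=1 and B=1, with C=k**2 + 3*k/2 + 11/12.
Need (1)·f(k+1) − (1)·f(k) = k**2 + 3*k/2 + 11/12.
From deg A=0, deg B=0, deg C=2: d=3.
Match coefficients ⇒ f(k) = k*(4*k**2 + 3*k + 4)/12.
Certificate R = B(k−1)f/C = k*(4*k**2 + 3*k + 4)/(12*k**2 + 18*k + 11) gives s_k = k*(4*k**2 + 3*k + 4).
Δs = 12*k**2 + 18*k + 11, as required.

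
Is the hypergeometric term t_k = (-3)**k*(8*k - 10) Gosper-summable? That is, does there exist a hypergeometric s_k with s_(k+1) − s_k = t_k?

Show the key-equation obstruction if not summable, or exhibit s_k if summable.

r(k) = 3*(1 - 4*k)/(4*k - 5) after simplifying.
Take A(k)=-3, B(k)=1, C(k)=k - 5/4.
Need (-3)·f(k+1) − (1)·f(k) = k - 5/4.
Bound: deg f ≤ 1.
Coefficient equations give f(k) = -(k - 2)/4.
Then R = B(k−1)f/C = -(k - 2)/(4*k - 5), so s_k = R(k)·t_k = 2*(-3)**k*(2 - k).
s_(k+1) − s_k = (-3)**k*(8*k - 10) = t_k.

Yes. s_k = 2*(-3)**k*(2 - k).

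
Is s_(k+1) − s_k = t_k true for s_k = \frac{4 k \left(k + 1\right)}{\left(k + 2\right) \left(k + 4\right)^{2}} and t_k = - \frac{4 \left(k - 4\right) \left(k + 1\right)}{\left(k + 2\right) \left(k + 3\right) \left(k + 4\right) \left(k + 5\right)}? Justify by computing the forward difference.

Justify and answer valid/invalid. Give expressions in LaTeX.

s_(k+1) = 4*(k + 1)*(k + 2)/((k + 3)*(k + 5)**2)
s_(k+1) − s_k = 4*(k + 1)*(-k*(k + 3)*(k + 5)**2 + (k + 2)**2*(k + 4)**2)/((k + 2)*(k + 3)*(k + 4)**2*(k + 5)**2)
(s_(k+1) − s_k) − t_k = 4*(2*k**3 + 7*k**2 - 11*k - 16)/(k**6 + 23*k**5 + 217*k**4 + 1073*k**3 + 2926*k**2 + 4160*k + 2400)

Invalid: residual \frac{4 \left(2 k^{3} + 7 k^{2} - 11 k - 16\right)}{k^{6} + 23 k^{5} + 217 k^{4} + 1073 k^{3} + 2926 k^{2} + 4160 k + 2400} ≠ 0.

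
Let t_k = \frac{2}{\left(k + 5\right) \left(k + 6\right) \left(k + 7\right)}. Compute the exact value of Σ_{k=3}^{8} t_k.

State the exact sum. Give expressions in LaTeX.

Σ = 23/2520

t_(k+1)/t_k = (k + 5)/(k + 8).
Normal form (A,B,C) = (k + 5, k + 8, 1).
Set up (k + 5)·f(k+1) − (k + 7)·f(k) − (1) = 0.
Degrees (1,1,0) ⇒ d ≤ 2.
A polynomial solution: f(k) = k*(k + 11)/60.
Certificate R = B(k−1)f/C = k*(k + 7)*(k + 11)/60 gives s_k = k*(k + 11)/(30*(k + 5)*(k + 6)).
Δs = 2/(k**3 + 18*k**2 + 107*k + 210), as required.
Telescoping: Σ = s_(9) − s_(3) = 1/35 − (7/360) = 23/2520.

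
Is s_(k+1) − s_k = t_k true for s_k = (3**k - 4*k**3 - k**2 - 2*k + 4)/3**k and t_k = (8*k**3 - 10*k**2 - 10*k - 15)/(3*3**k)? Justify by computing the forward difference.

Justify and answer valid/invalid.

valid; difference matches t_k

s_(k+1) = (3*3**k - 4*k**3 - 13*k**2 - 16*k - 3)/(3*3**k)
s_(k+1) − s_k = (8*k**3 - 10*k**2 - 10*k - 15)/(3*3**k)
(s_(k+1) − s_k) − t_k = 0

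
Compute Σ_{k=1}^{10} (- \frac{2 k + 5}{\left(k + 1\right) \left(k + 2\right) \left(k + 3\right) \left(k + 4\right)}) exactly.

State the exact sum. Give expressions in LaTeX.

t_(k+1)/t_k = (k + 1)*(2*k + 7)/((k + 5)*(2*k + 5)).
Factor: A=k + 1; B=k + 5; C=k + 5/2.
Need (k + 1)·f(k+1) − (k + 4)·f(k) = k + 5/2.
Bound: deg f ≤ 3.
Solve for f: f(k) = k*(k + 2)*(k + 4)/6 (degree 3 ≤ 3).
Then R = B(k−1)f/C = k*(k + 2)*(k + 4)**2/(3*(2*k + 5)), so s_k = R(k)·t_k = k*(-k - 4)/(3*(k**2 + 4*k + 3)).
Verify: (-2*k - 5)/(k**4 + 10*k**3 + 35*k**2 + 50*k + 24) matches t_k.
Sum = s_(11) − s_(1); s_(11) = -55/168, s_(1) = -5/24 ⇒ -5/42.

Σ = -5/42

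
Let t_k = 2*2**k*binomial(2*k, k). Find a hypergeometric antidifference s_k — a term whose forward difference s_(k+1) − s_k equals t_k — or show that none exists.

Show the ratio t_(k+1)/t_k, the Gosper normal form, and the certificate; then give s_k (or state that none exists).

not Gosper-summable; s_k does not exist

Compute t_(k+1)/t_k: get 4*(2*k + 1)/(k + 1).
Gosper form: A/B · C(k+1)/C(k) with A=8*k + 4, B=k + 1, C=1.
Need (8*k + 4)·f(k+1) − (k)·f(k) = 1.
deg f ≤ -1 (via 1,1,0).
Bound -1 < 0, so the key equation has no polynomial solution.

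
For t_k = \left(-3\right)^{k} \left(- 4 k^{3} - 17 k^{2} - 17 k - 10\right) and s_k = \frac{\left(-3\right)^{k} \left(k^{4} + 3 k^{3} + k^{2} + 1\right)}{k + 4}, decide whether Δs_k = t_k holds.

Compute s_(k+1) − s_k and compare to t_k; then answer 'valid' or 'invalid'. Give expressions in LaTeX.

s_(k+1) = (-3)**(k + 1)*((k + 1)**4 + 3*(k + 1)**3 + (k + 1)**2 + 1)/(k + 5)
s_(k+1) − s_k = (-3)**k*(-4*k**5 - 41*k**4 - 148*k**3 - 242*k**2 - 199*k - 77)/(k**2 + 9*k + 20)
(s_(k+1) − s_k) − t_k = 3*(-3)**k*(4*k**4 + 34*k**3 + 87*k**2 + 77*k + 41)/(k**2 + 9*k + 20)

Invalid: residual \frac{3 \left(-3\right)^{k} \left(4 k^{4} + 34 k^{3} + 87 k^{2} + 77 k + 41\right)}{k^{2} + 9 k + 20} ≠ 0.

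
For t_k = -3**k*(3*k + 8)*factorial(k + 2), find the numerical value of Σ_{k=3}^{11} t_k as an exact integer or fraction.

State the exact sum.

Σ = -46330118253615960

Ratio r(k) = 3*(k + 3)*(3*k + 11)/(3*k + 8).
Gosper form: A/B · C(k+1)/C(k) with A=3*k + 9, B=1, C=k + 8/3.
Set up (3*k + 9)·f(k+1) − (1)·f(k) − (k + 8/3) = 0.
d = 0 from the (1,0,1) case.
Solve for f: f(k) = 1/3 (degree 0 ≤ 0).
Then R = B(k−1)f/C = 1/(3*k + 8), so s_k = R(k)·t_k = -3**k*factorial(k + 2).
Verify: -3**k*(3*k + 8)*factorial(k + 2) matches t_k.
Σ_(k=3)^(11) t_k = s_(12) − s_(3) = -46330118253619200 − (-3240) = -46330118253615960.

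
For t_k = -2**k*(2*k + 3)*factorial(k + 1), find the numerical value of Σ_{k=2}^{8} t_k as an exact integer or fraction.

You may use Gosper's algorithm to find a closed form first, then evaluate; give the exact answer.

Compute t_(k+1)/t_k: get 2*(k + 2)*(2*k + 5)/(2*k + 3).
A = 2*k + 4, B = 1, C = k + 3/2.
Set up (2*k + 4)·f(k+1) − (1)·f(k) − (k + 3/2) = 0.
deg f ≤ 0 (via 1,0,1).
Solving with deg f ≤ 0: f(k) = 1/2.
Then R = B(k−1)f/C = 1/(2*k + 3), so s_k = R(k)·t_k = -2**k*factorial(k + 1).
Δs = -2**k*(2*k + 3)*factorial(k + 1), as required.
Telescoping: Σ = s_(9) − s_(2) = -1857945600 − (-24) = -1857945576.

Σ = -1857945576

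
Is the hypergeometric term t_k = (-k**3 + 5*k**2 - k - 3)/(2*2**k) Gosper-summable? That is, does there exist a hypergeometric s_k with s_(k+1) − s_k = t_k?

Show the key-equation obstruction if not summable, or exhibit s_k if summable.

Yes. s_k = (k**3 - 2*k**2 + 2)/2**k.

Ratio r(k) = k*(k**2 - 2*k - 6)/(2*(k**3 - 5*k**2 + k + 3)).
Factor: A=1/2; B=1; C=k**3 - 5*k**2 + k + 3.
Need (1/2)·f(k+1) − (1)·f(k) = k**3 - 5*k**2 + k + 3.
From deg A=0, deg B=0, deg C=3: d=3.
Coefficient equations give f(k) = -2*(k**3 - 2*k**2 + 2).
Certificate R = B(k−1)f/C = -2*(k**3 - 2*k**2 + 2)/((k - 1)*(k**2 - 4*k - 3)) gives s_k = (k**3 - 2*k**2 + 2)/2**k.
Δs = (-k**3 + 5*k**2 - k - 3)/(2*2**k), as required.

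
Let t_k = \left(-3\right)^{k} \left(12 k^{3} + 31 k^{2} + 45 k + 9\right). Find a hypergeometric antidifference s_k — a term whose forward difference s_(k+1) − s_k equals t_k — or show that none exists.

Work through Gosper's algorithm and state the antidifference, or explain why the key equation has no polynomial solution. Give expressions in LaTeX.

s_k = \left(-3\right)^{k} \left(- 3 k^{3} - k^{2} - 3 k + 3\right)

Step 1: r(k) = 3*(-12*k**3 - 67*k**2 - 143*k - 97)/(12*k**3 + 31*k**2 + 45*k + 9).
Gosper form: A/B · C(k+1)/C(k) with A=-3, B=1, C=k**3 + 31*k**2/12 + 15*k/4 + 3/4.
Need (-3)·f(k+1) − (1)·f(k) = k**3 + 31*k**2/12 + 15*k/4 + 3/4.
Bound: deg f ≤ 3.
Coefficient equations give f(k) = -(3*k**3 + k**2 + 3*k - 3)/12.
Certificate R = B(k−1)f/C = -(3*k**3 + k**2 + 3*k - 3)/(12*k**3 + 31*k**2 + 45*k + 9) gives s_k = (-3)**k*(-3*k**3 - k**2 - 3*k + 3).
Verify: (-3)**k*(12*k**3 + 31*k**2 + 45*k + 9) matches t_k.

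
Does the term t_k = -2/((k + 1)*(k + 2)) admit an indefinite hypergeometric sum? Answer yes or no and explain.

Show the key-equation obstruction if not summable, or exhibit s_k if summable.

The ratio is (k + 1)/(k + 3).
Normal form (A,B,C) = (k + 1, k + 3, 1).
Need (k + 1)·f(k+1) − (k + 2)·f(k) = 1.
From deg A=1, deg B=1, deg C=0: d=1.
Solving with deg f ≤ 1: f(k) = k.
Get s_k = R·t_k = -2*k/(k + 1) with R(k) = B(k−1)f(k)/C(k) = k*(k + 2).
Check: Δs_k = -2/(k**2 + 3*k + 2). ✓

Yes. s_k = -2*k/(k + 1).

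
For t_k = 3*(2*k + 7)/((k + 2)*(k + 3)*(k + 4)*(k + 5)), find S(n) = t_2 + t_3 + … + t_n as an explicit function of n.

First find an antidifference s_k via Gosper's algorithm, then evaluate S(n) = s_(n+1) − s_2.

Ratio r(k) = (k + 2)*(2*k + 9)/((k + 6)*(2*k + 7)).
So A=k + 2 and B=k + 6, with C=k + 7/2.
Set up (k + 2)·f(k+1) − (k + 5)·f(k) − (k + 7/2) = 0.
Bound: deg f ≤ 3.
A polynomial solution: f(k) = k*(k + 3)*(k + 6)/16.
Certificate R = B(k−1)f/C = k*(k + 3)*(k + 5)*(k + 6)/(8*(2*k + 7)) gives s_k = 3*k*(k + 6)/(8*(k**2 + 6*k + 8)).
Check: Δs_k = 3*(2*k + 7)/(k**4 + 14*k**3 + 71*k**2 + 154*k + 120). ✓
Telescope: S(n) = s_(n+1) − s_(2) = 3*(n**2 + 8*n + 7)/(8*(n**2 + 8*n + 15)) − (1/4) = (n**2 + 8*n - 9)/(8*(n**2 + 8*n + 15)).

S(n) = (n**2 + 8*n - 9)/(8*(n**2 + 8*n + 15))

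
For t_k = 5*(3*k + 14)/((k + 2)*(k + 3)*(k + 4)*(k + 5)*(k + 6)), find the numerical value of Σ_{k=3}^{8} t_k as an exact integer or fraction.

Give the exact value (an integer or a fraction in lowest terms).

Σ = 67/3696

t_(k+1)/t_k = (k + 2)*(3*k + 17)/((k + 7)*(3*k + 14)).
Gosper form: A/B · C(k+1)/C(k) with A=k + 2, B=k + 7, C=k + 14/3.
Solve (k + 2)·f(k+1) − (k + 6)·f(k) = k + 14/3.
Degrees (1,1,1) ⇒ d ≤ 4.
Coefficient equations give f(k) = k*(k + 4)*(k**2 + 10*k + 31)/90.
So s_k = (B(k−1)f/C)·t_k = (k*(k + 4)*(k + 6)*(k**2 + 10*k + 31)/(30*(3*k + 14)))·t_k = k*(k**2 + 10*k + 31)/(6*(k**3 + 10*k**2 + 31*k + 30)).
Δs = 5*(3*k + 14)/(k**5 + 20*k**4 + 155*k**3 + 580*k**2 + 1044*k + 720), as required.
Σ_(k=3)^(8) t_k = s_(9) − s_(3) = 101/616 − (7/48) = 67/3696.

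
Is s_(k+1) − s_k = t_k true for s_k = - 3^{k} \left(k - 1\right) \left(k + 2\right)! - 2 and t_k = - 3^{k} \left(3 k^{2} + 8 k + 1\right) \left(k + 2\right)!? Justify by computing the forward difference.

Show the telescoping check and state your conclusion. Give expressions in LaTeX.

valid (s_(k+1) − s_k reduces to t_k)

s_(k+1) = -3**(k + 1)*k*factorial(k + 3) - 2
s_(k+1) − s_k = -3**k*(3*k**2 + 8*k + 1)*factorial(k + 2)
(s_(k+1) − s_k) − t_k = 0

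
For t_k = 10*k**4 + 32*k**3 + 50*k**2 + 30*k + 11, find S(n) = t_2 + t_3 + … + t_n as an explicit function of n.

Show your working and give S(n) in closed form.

S(n) = 2*n**5 + 13*n**4 + 36*n**3 + 48*n**2 + 34*n - 133

Step 1: r(k) = (10*k**4 + 72*k**3 + 206*k**2 + 266*k + 133)/(10*k**4 + 32*k**3 + 50*k**2 + 30*k + 11).
Factor: A=1; B=1; C=k**4 + 16*k**3/5 + 5*k**2 + 3*k + 11/10.
Solve (1)·f(k+1) − (1)·f(k) = k**4 + 16*k**3/5 + 5*k**2 + 3*k + 11/10.
deg f ≤ 5 (via 0,0,4).
Match coefficients ⇒ f(k) = k*(2*k**4 + 3*k**3 + 4*k**2 - 2*k + 4)/10.
So s_k = (B(k−1)f/C)·t_k = (k*(2*k**4 + 3*k**3 + 4*k**2 - 2*k + 4)/(10*k**4 + 32*k**3 + 50*k**2 + 30*k + 11))·t_k = k*(2*k**4 + 3*k**3 + 4*k**2 - 2*k + 4).
Verify: 10*k**4 + 32*k**3 + 50*k**2 + 30*k + 11 matches t_k.
s_(n+1) = 2*n**5 + 13*n**4 + 36*n**3 + 48*n**2 + 34*n + 11 and s_(2) = 144, so S(n) = 2*n**5 + 13*n**4 + 36*n**3 + 48*n**2 + 34*n - 133.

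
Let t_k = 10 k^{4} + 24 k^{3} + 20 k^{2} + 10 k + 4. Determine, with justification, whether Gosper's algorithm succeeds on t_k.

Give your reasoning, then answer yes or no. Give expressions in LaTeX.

Yes. s_k = k \left(2 k^{4} + k^{3} - 2 k^{2} + k + 2\right).

The ratio is (5*k**4 + 32*k**3 + 76*k**2 + 81*k + 34)/(5*k**4 + 12*k**3 + 10*k**2 + 5*k + 2).
So A=1 and B=1, with C=k**4 + 12*k**3/5 + 2*k**2 + k + 2/5.
Key eq: (1)·f(k+1) = (1)·f(k) + (k**4 + 12*k**3/5 + 2*k**2 + k + 2/5).
d = 5 from the (0,0,4) case.
Solve for f: f(k) = k*(k + 1)**2*(2*k**2 - 3*k + 2)/10 (degree 5 ≤ 5).
Get s_k = R·t_k = k*(2*k**4 + k**3 - 2*k**2 + k + 2) with R(k) = B(k−1)f(k)/C(k) = k*(k + 1)*(2*k**2 - 3*k + 2)/(2*(5*k**3 + 7*k**2 + 3*k + 2)).
s_(k+1) − s_k = 10*k**4 + 24*k**3 + 20*k**2 + 10*k + 4 = t_k.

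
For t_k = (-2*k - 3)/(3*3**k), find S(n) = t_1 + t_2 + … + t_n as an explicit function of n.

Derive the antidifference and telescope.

Step 1: r(k) = (2*k + 5)/(3*(2*k + 3)).
Normal form (A,B,C) = (1/3, 1, k + 3/2).
Solve (1/3)·f(k+1) − (1)·f(k) = k + 3/2.
From deg A=0, deg B=0, deg C=1: d=1.
Solving with deg f ≤ 1: f(k) = -3*(k + 2)/2.
R(k) = B(k−1)·f(k)/C(k) = -3*(k + 2)/(2*k + 3); s_k = R·t_k = (k + 2)/3**k.
Check: Δs_k = (-2*k - 3)/(3*3**k). ✓
Evaluate: s_(n+1) = 3**(-n - 1)*(n + 3); subtract s_(1) = 1 ⇒ S(n) = 3**(-n - 1)*(-3**(n + 1) + n + 3).

S(n) = 3**(-n - 1)*(-3**(n + 1) + n + 3)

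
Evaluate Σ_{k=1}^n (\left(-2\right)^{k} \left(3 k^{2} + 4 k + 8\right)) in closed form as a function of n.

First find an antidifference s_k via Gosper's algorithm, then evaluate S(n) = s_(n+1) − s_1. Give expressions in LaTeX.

t_(k+1)/t_k = 2*(-3*k**2 - 10*k - 15)/(3*k**2 + 4*k + 8).
Factor: A=-2; B=1; C=k**2 + 4*k/3 + 8/3.
Solve (-2)·f(k+1) − (1)·f(k) = k**2 + 4*k/3 + 8/3.
From deg A=0, deg B=0, deg C=2: d=2.
Match coefficients ⇒ f(k) = -(k**2 + 2)/3.
Certificate R = B(k−1)f/C = -(k**2 + 2)/(3*k**2 + 4*k + 8) gives s_k = (-2)**k*(-k**2 - 2).
Verify: (-2)**k*(3*k**2 + 4*k + 8) matches t_k.
s_(n+1) = 2*(-2)**n*(n**2 + 2*n + 3) and s_(1) = 6, so S(n) = 2*(-2)**n*n**2 + 4*(-2)**n*n + 6*(-2)**n - 6.

S(n) = 2 \left(-2\right)^{n} n^{2} + 4 \left(-2\right)^{n} n + 6 \left(-2\right)^{n} - 6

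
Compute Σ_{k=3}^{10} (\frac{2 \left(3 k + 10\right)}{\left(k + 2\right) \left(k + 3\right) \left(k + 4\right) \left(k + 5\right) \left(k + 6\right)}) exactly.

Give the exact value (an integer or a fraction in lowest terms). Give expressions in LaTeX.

t_(k+1)/t_k = (k + 2)*(3*k + 13)/((k + 7)*(3*k + 10)).
Gosper form: A/B · C(k+1)/C(k) with A=k + 2, B=k + 7, C=k + 10/3.
Solve (k + 2)·f(k+1) − (k + 6)·f(k) = k + 10/3.
From deg A=1, deg B=1, deg C=1: d=4.
Coefficient equations give f(k) = k*(k + 3)*(k**2 + 11*k + 38)/120.
Get s_k = R·t_k = k*(k**2 + 11*k + 38)/(20*(k**3 + 11*k**2 + 38*k + 40)) with R(k) = B(k−1)f(k)/C(k) = k*(k + 3)*(k + 6)*(k**2 + 11*k + 38)/(40*(3*k + 10)).
Verify: 2*(3*k + 10)/(k**5 + 20*k**4 + 155*k**3 + 580*k**2 + 1044*k + 720) matches t_k.
Σ_(k=3)^(10) t_k = s_(11) − s_(3) = 77/1560 − (3/70) = 71/10920.

Σ = 71/10920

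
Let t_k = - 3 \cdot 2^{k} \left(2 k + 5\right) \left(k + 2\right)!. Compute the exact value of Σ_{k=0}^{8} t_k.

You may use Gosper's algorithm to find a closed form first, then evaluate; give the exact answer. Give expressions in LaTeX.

Σ = -61312204794

r(k) = 2*(k + 3)*(2*k + 7)/(2*k + 5) after simplifying.
Take A(k)=2*k + 6, B(k)=1, C(k)=k + 5/2.
Need (2*k + 6)·f(k+1) − (1)·f(k) = k + 5/2.
Bound: deg f ≤ 0.
Solve for f: f(k) = 1/2 (degree 0 ≤ 0).
Then R = B(k−1)f/C = 1/(2*k + 5), so s_k = R(k)·t_k = -3*2**k*factorial(k + 2).
Check: Δs_k = -3*2**k*(2*k + 5)*factorial(k + 2). ✓
Sum = s_(9) − s_(0); s_(9) = -61312204800, s_(0) = -6 ⇒ -61312204794.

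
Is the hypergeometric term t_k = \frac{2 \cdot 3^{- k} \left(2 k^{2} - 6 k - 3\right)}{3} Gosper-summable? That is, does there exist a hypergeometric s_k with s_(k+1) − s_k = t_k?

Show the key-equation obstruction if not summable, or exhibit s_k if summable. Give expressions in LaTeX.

Yes. s_k = 2 \cdot 3^{- k} \left(- k^{2} + 2 k + 2\right).

Compute t_(k+1)/t_k: get (2*k**2 - 2*k - 7)/(3*(2*k**2 - 6*k - 3)).
Take A(k)=1/3, B(k)=1, C(k)=k**2 - 3*k - 3/2.
f must satisfy (1/3)·f(k+1) − (1)·f(k) = k**2 - 3*k - 3/2.
Degrees (0,0,2) ⇒ d ≤ 2.
A polynomial solution: f(k) = -3*(k**2 - 2*k - 2)/2.
Then R = B(k−1)f/C = -3*(k**2 - 2*k - 2)/(2*k**2 - 6*k - 3), so s_k = R(k)·t_k = 2*(-k**2 + 2*k + 2)/3**k.
s_(k+1) − s_k = 2*(2*k**2 - 6*k - 3)/(3*3**k) = t_k.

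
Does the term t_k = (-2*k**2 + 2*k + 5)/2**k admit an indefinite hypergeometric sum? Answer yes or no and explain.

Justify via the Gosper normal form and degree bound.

Yes. s_k = 2*(2*k**2 + 2*k - 1)/2**k.

Step 1: r(k) = (k**2 + k - 5/2)/(2*k**2 - 2*k - 5).
Take A(k)=1/2, B(k)=1, C(k)=k**2 - k - 5/2.
Set up (1/2)·f(k+1) − (1)·f(k) − (k**2 - k - 5/2) = 0.
Bound: deg f ≤ 2.
Solve for f: f(k) = -2*k**2 - 2*k + 1 (degree 2 ≤ 2).
Get s_k = R·t_k = 2*(2*k**2 + 2*k - 1)/2**k with R(k) = B(k−1)f(k)/C(k) = -2*(2*k**2 + 2*k - 1)/(2*k**2 - 2*k - 5).
s_(k+1) − s_k = (-2*k**2 + 2*k + 5)/2**k = t_k.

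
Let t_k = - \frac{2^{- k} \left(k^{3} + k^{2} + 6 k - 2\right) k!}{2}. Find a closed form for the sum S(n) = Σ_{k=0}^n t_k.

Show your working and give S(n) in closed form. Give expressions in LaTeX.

S(n) = \frac{2^{- n} \left(6 \cdot 2^{n} - n^{3} n! - 3 n^{2} n! - 6 n n! - 4 n!\right)}{2}

Ratio r(k) = (k + 1)*(6*k + (k + 1)**3 + (k + 1)**2 + 4)/(2*(k**3 + k**2 + 6*k - 2)).
Gosper form: A/B · C(k+1)/C(k) with A=k/2 + 1/2, B=1, C=k**3 + k**2 + 6*k - 2.
Need (k/2 + 1/2)·f(k+1) − (1)·f(k) = k**3 + k**2 + 6*k - 2.
deg f ≤ 2 (via 1,0,3).
Coefficient equations give f(k) = 2*(k**2 + 3).
Certificate R = B(k−1)f/C = 2*(k**2 + 3)/(k**3 + k**2 + 6*k - 2) gives s_k = -(k**2 + 3)*factorial(k)/2**k.
s_(k+1) − s_k = -(k**3 + k**2 + 6*k - 2)*factorial(k)/(2*2**k) = t_k.
Telescope: S(n) = s_(n+1) − s_(0) = -2**(-n - 1)*(n**2 + 2*n + 4)*factorial(n + 1) − (-3) = (6*2**n - n**3*factorial(n) - 3*n**2*factorial(n) - 6*n*factorial(n) - 4*factorial(n))/(2*2**n).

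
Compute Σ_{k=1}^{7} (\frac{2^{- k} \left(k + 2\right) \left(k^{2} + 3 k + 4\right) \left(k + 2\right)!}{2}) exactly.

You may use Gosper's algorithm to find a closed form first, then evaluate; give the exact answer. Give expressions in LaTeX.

Σ = 1119819

t_(k+1)/t_k = (k + 3)**2*(3*k + (k + 1)**2 + 7)/(2*(k + 2)*(k**2 + 3*k + 4)).
Normal form (A,B,C) = (k/2 + 3/2, 1, k**3 + 5*k**2 + 10*k + 8).
Solve (k/2 + 3/2)·f(k+1) − (1)·f(k) = k**3 + 5*k**2 + 10*k + 8.
Bound: deg f ≤ 2.
Match coefficients ⇒ f(k) = 2*(k**2 + 2*k - 1).
Then R = B(k−1)f/C = 2*(k**2 + 2*k - 1)/((k + 2)*(k**2 + 3*k + 4)), so s_k = R(k)·t_k = (k**2 + 2*k - 1)*factorial(k + 2)/2**k.
s_(k+1) − s_k = (k + 2)*(k**2 + 3*k + 4)*factorial(k + 2)/(2*2**k) = t_k.
Evaluate s at k=8 and k=1: 1119825 and 6; difference 1119819.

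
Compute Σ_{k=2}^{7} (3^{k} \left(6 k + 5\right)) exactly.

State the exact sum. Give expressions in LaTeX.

Σ = 144306

r(k) = 3*(6*k + 11)/(6*k + 5) after simplifying.
Gosper form: A/B · C(k+1)/C(k) with A=3, B=1, C=k + 5/6.
Solve (3)·f(k+1) − (1)·f(k) = k + 5/6.
Bound: deg f ≤ 1.
Coefficient equations give f(k) = (3*k - 2)/6.
R(k) = B(k−1)·f(k)/C(k) = (3*k - 2)/(6*k + 5); s_k = R·t_k = 3**k*(3*k - 2).
Verify: 3**k*(6*k + 5) matches t_k.
Evaluate s at k=8 and k=2: 144342 and 36; difference 144306.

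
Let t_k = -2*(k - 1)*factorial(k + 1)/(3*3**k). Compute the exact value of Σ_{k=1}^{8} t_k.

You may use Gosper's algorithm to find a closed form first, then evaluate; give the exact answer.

Σ = -89276/243

t_(k+1)/t_k = k*(k + 2)/(3*(k - 1)).
Normal form (A,B,C) = (k/3 + 2/3, 1, k - 1).
Need (k/3 + 2/3)·f(k+1) − (1)·f(k) = k - 1.
Bound: deg f ≤ 0.
A polynomial solution: f(k) = 3.
Then R = B(k−1)f/C = 3/(k - 1), so s_k = R(k)·t_k = -2*factorial(k + 1)/3**k.
Check: Δs_k = -2*(k - 1)*factorial(k + 1)/(3*3**k). ✓
Sum = s_(9) − s_(1); s_(9) = -89600/243, s_(1) = -4/3 ⇒ -89276/243.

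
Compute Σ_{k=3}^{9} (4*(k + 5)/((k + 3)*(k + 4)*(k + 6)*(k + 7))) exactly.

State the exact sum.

Ratio r(k) = (k + 3)*(k + 6)**2/((k + 5)**2*(k + 8)).
Normal form (A,B,C) = (k + 3, k + 8, k**2 + 10*k + 25).
Key eq: (k + 3)·f(k+1) = (k + 7)·f(k) + (k**2 + 10*k + 25).
d = 4 from the (1,1,2) case.
Coefficient equations give f(k) = k*(k + 4)*(k + 5)*(k + 9)/36.
Then R = B(k−1)f/C = k*(k + 4)*(k + 7)*(k + 9)/(36*(k + 5)), so s_k = R(k)·t_k = k*(k + 9)/(9*(k**2 + 9*k + 18)).
Verify: 4*(k + 5)/(k**4 + 20*k**3 + 145*k**2 + 450*k + 504) matches t_k.
Σ_(k=3)^(9) t_k = s_(10) − s_(3) = 95/936 − (2/27) = 77/2808.

Σ = 77/2808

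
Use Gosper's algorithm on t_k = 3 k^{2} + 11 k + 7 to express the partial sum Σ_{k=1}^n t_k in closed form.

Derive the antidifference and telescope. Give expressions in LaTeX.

Compute t_(k+1)/t_k: get (3*k**2 + 17*k + 21)/(3*k**2 + 11*k + 7).
Normal form (A,B,C) = (1, 1, k**2 + 11*k/3 + 7/3).
Key eq: (1)·f(k+1) = (1)·f(k) + (k**2 + 11*k/3 + 7/3).
deg f ≤ 3 (via 0,0,2).
A polynomial solution: f(k) = k*(k**2 + 4*k + 2)/3.
So s_k = (B(k−1)f/C)·t_k = (k*(k**2 + 4*k + 2)/(3*k**2 + 11*k + 7))·t_k = k*(k**2 + 4*k + 2).
Δs = 3*k**2 + 11*k + 7, as required.
Telescope: S(n) = s_(n+1) − s_(1) = n**3 + 7*n**2 + 13*n + 7 − (7) = n*(n**2 + 7*n + 13).

S(n) = n \left(n^{2} + 7 n + 13\right)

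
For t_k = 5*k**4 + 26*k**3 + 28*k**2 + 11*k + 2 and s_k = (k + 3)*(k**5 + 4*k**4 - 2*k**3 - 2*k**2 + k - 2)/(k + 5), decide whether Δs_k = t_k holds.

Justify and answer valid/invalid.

s_(k+1) = k*(k**5 + 13*k**4 + 60*k**3 + 122*k**2 + 116*k + 48)/(k + 6)
s_(k+1) − s_k = (5*k**6 + 73*k**5 + 370*k**4 + 779*k**3 + 657*k**2 + 240*k + 36)/(k**2 + 11*k + 30)
(s_(k+1) − s_k) − t_k = 2*(-4*k**5 - 47*k**4 - 160*k**3 - 153*k**2 - 56*k - 12)/(k**2 + 11*k + 30)

Invalid: residual 2*(-4*k**5 - 47*k**4 - 160*k**3 - 153*k**2 - 56*k - 12)/(k**2 + 11*k + 30) ≠ 0.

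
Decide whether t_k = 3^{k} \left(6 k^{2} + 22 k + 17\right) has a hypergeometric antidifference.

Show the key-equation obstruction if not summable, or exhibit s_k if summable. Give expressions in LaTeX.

Yes. s_k = 3^{k} \left(3 k^{2} + 2 k + 1\right).

Ratio r(k) = 3*(6*k**2 + 34*k + 45)/(6*k**2 + 22*k + 17).
Gosper form: A/B · C(k+1)/C(k) with A=3, B=1, C=k**2 + 11*k/3 + 17/6.
Key eq: (3)·f(k+1) = (1)·f(k) + (k**2 + 11*k/3 + 17/6).
d = 2 from the (0,0,2) case.
Solve for f: f(k) = (3*k**2 + 2*k + 1)/6 (degree 2 ≤ 2).
Then R = B(k−1)f/C = (3*k**2 + 2*k + 1)/(6*k**2 + 22*k + 17), so s_k = R(k)·t_k = 3**k*(3*k**2 + 2*k + 1).
Δs = 3**k*(6*k**2 + 22*k + 17), as required.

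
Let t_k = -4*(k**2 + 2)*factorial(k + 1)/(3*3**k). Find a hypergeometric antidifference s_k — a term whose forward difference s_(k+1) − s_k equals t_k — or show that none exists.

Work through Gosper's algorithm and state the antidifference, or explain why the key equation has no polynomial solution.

s_k = -4*k*factorial(k + 1)/3**k

t_(k+1)/t_k = (k + 2)*((k + 1)**2 + 2)/(3*(k**2 + 2)).
Gosper form: A/B · C(k+1)/C(k) with A=k/3 + 2/3, B=1, C=k**2 + 2.
Set up (k/3 + 2/3)·f(k+1) − (1)·f(k) − (k**2 + 2) = 0.
deg f ≤ 1 (via 1,0,2).
Match coefficients ⇒ f(k) = 3*k.
R(k) = B(k−1)·f(k)/C(k) = 3*k/(k**2 + 2); s_k = R·t_k = -4*k*factorial(k + 1)/3**k.
Verify: -4*(k**2 + 2)*factorial(k + 1)/(3*3**k) matches t_k.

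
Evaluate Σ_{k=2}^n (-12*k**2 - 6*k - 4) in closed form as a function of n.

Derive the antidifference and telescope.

S(n) = -4*n**3 - 9*n**2 - 9*n + 22

Ratio r(k) = (6*k**2 + 15*k + 11)/(6*k**2 + 3*k + 2).
Factor: A=1; B=1; C=k**2 + k/2 + 1/3.
Set up (1)·f(k+1) − (1)·f(k) − (k**2 + k/2 + 1/3) = 0.
d = 3 from the (0,0,2) case.
Solve for f: f(k) = k*(4*k**2 - 3*k + 3)/12 (degree 3 ≤ 3).
R(k) = B(k−1)·f(k)/C(k) = k*(4*k**2 - 3*k + 3)/(2*(6*k**2 + 3*k + 2)); s_k = R·t_k = k*(-4*k**2 + 3*k - 3).
Verify: -12*k**2 - 6*k - 4 matches t_k.
Evaluate: s_(n+1) = -4*n**3 - 9*n**2 - 9*n - 4; subtract s_(2) = -26 ⇒ S(n) = -4*n**3 - 9*n**2 - 9*n + 22.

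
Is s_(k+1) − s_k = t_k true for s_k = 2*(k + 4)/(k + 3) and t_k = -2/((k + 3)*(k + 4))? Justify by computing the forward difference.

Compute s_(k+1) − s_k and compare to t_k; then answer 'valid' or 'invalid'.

s_(k+1) = 2*(k + 5)/(k + 4)
s_(k+1) − s_k = -2/(k**2 + 7*k + 12)
(s_(k+1) − s_k) − t_k = 0

valid (s_(k+1) − s_k reduces to t_k)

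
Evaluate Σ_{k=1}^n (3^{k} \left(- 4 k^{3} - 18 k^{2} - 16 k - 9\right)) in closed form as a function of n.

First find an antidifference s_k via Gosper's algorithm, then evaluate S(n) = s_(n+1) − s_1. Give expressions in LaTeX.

S(n) = - 6 \cdot 3^{n} n^{3} - 18 \cdot 3^{n} n^{2} - 15 \cdot 3^{n} n - 12 \cdot 3^{n} + 12

The ratio is 3*(4*k**3 + 30*k**2 + 64*k + 47)/(4*k**3 + 18*k**2 + 16*k + 9).
Take A(k)=3, B(k)=1, C(k)=k**3 + 9*k**2/2 + 4*k + 9/4.
Key eq: (3)·f(k+1) = (1)·f(k) + (k**3 + 9*k**2/2 + 4*k + 9/4).
From deg A=0, deg B=0, deg C=3: d=3.
Match coefficients ⇒ f(k) = (2*k**3 - k + 3)/4.
Certificate R = B(k−1)f/C = (2*k**3 - k + 3)/(4*k**3 + 18*k**2 + 16*k + 9) gives s_k = 3**k*(-2*k**3 + k - 3).
s_(k+1) − s_k = 3**k*(2*k**3 + 2*k - 6*(k + 1)**3 - 3) = t_k.
Telescope: S(n) = s_(n+1) − s_(1) = 3**(n + 1)*(-2*n**3 - 6*n**2 - 5*n - 4) − (-12) = -6*3**n*n**3 - 18*3**n*n**2 - 15*3**n*n - 12*3**n + 12.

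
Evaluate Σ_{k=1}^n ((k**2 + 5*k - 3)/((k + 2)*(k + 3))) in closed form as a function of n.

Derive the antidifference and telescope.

r(k) = (k + 2)*(5*k + (k + 1)**2 + 2)/((k + 4)*(k**2 + 5*k - 3)) after simplifying.
Factor: A=k + 2; B=k + 4; C=k**2 + 5*k - 3.
f must satisfy (k + 2)·f(k+1) − (k + 3)·f(k) = k**2 + 5*k - 3.
Degrees (1,1,2) ⇒ d ≤ 2.
Solve for f: f(k) = k*(2*k - 5)/2 (degree 2 ≤ 2).
R(k) = B(k−1)·f(k)/C(k) = k*(k + 3)*(2*k - 5)/(2*(k**2 + 5*k - 3)); s_k = R·t_k = k*(2*k - 5)/(2*(k + 2)).
Δs = (k**2 + 5*k - 3)/(k**2 + 5*k + 6), as required.
Evaluate: s_(n+1) = (2*n**2 - n - 3)/(2*(n + 3)); subtract s_(1) = -1/2 ⇒ S(n) = n**2/(n + 3).

S(n) = n**2/(n + 3)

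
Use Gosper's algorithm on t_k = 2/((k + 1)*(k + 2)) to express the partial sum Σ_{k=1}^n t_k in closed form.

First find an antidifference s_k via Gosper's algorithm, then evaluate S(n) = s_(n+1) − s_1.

r(k) = (k + 1)/(k + 3) after simplifying.
Factor: A=k + 1; B=k + 3; C=1.
Set up (k + 1)·f(k+1) − (k + 2)·f(k) − (1) = 0.
d = 1 from the (1,1,0) case.
A polynomial solution: f(k) = k.
Get s_k = R·t_k = 2*k/(k + 1) with R(k) = B(k−1)f(k)/C(k) = k*(k + 2).
Δs = 2/(k**2 + 3*k + 2), as required.
Evaluate: s_(n+1) = 2*(n + 1)/(n + 2); subtract s_(1) = 1 ⇒ S(n) = n/(n + 2).

S(n) = n/(n + 2)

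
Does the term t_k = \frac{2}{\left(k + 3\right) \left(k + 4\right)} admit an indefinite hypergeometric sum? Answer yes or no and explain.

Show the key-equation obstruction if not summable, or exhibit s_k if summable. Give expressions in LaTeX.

Compute t_(k+1)/t_k: get (k + 3)/(k + 5).
Normal form (A,B,C) = (k + 3, k + 5, 1).
Solve (k + 3)·f(k+1) − (k + 4)·f(k) = 1.
From deg A=1, deg B=1, deg C=0: d=1.
A polynomial solution: f(k) = k/3.
Certificate R = B(k−1)f/C = k*(k + 4)/3 gives s_k = 2*k/(3*(k + 3)).
Check: Δs_k = 2/(k**2 + 7*k + 12). ✓

Yes. s_k = \frac{2 k}{3 \left(k + 3\right)}.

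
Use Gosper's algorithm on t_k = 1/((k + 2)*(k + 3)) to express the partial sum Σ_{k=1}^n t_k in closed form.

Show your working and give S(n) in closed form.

S(n) = n/(3*(n + 3))

r(k) = (k + 2)/(k + 4) after simplifying.
Factor: A=k + 2; B=k + 4; C=1.
Need (k + 2)·f(k+1) − (k + 3)·f(k) = 1.
deg f ≤ 1 (via 1,1,0).
A polynomial solution: f(k) = k/2.
Certificate R = B(k−1)f/C = k*(k + 3)/2 gives s_k = k/(2*(k + 2)).
Verify: 1/(k**2 + 5*k + 6) matches t_k.
Σ_(k=1)^n t_k = s_(n+1) − s_(1) = ((n + 1)/(2*(n + 3))) − (1/6), i.e. n/(3*(n + 3)).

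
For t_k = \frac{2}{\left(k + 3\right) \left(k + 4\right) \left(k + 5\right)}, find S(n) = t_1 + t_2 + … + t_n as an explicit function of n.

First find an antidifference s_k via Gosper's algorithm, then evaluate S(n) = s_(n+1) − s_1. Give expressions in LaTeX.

r(k) = (k + 3)/(k + 6) after simplifying.
Take A(k)=k + 3, B(k)=k + 6, C(k)=1.
f must satisfy (k + 3)·f(k+1) − (k + 5)·f(k) = 1.
d = 2 from the (1,1,0) case.
Match coefficients ⇒ f(k) = k*(k + 7)/24.
Get s_k = R·t_k = k*(k + 7)/(12*(k + 3)*(k + 4)) with R(k) = B(k−1)f(k)/C(k) = k*(k + 5)*(k + 7)/24.
Check: Δs_k = 2/(k**3 + 12*k**2 + 47*k + 60). ✓
s_(n+1) = (n**2 + 9*n + 8)/(12*(n**2 + 9*n + 20)) and s_(1) = 1/30, so S(n) = n*(n + 9)/(20*(n**2 + 9*n + 20)).

S(n) = \frac{n \left(n + 9\right)}{20 \left(n^{2} + 9 n + 20\right)}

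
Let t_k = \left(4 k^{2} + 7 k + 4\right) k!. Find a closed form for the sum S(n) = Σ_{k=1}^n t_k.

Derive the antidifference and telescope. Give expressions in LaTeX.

S(n) = 4 n^{2} n! + 11 n n! + 7 n! - 7

The ratio is (k + 1)*(7*k + 4*(k + 1)**2 + 11)/(4*k**2 + 7*k + 4).
A = k + 1, B = 1, C = k**2 + 7*k/4 + 1.
Key eq: (k + 1)·f(k+1) = (1)·f(k) + (k**2 + 7*k/4 + 1).
Degrees (1,0,2) ⇒ d ≤ 1.
Match coefficients ⇒ f(k) = (4*k + 3)/4.
R(k) = B(k−1)·f(k)/C(k) = (4*k + 3)/(4*k**2 + 7*k + 4); s_k = R·t_k = (4*k + 3)*factorial(k).
Verify: (4*k**2 + 7*k + 4)*factorial(k) matches t_k.
s_(n+1) = (4*n + 7)*factorial(n + 1) and s_(1) = 7, so S(n) = 4*n**2*factorial(n) + 11*n*factorial(n) + 7*factorial(n) - 7.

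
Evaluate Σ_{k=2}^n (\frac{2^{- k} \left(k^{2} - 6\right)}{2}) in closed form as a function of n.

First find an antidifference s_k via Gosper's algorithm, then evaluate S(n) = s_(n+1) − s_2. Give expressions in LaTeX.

S(n) = 2^{- n - 2} \left(5 \cdot 2^{n} - 2 n^{2} - 8 n\right)

Compute t_(k+1)/t_k: get ((k + 1)**2 - 6)/(2*(k**2 - 6)).
Normal form (A,B,C) = (1/2, 1, k**2 - 6).
Solve (1/2)·f(k+1) − (1)·f(k) = k**2 - 6.
From deg A=0, deg B=0, deg C=2: d=2.
Solving with deg f ≤ 2: f(k) = -2*(k - 1)*(k + 3).
So s_k = (B(k−1)f/C)·t_k = (-2*(k - 1)*(k + 3)/(k**2 - 6))·t_k = (-k**2 - 2*k + 3)/2**k.
Verify: (k**2 - 6)/(2*2**k) matches t_k.
Evaluate: s_(n+1) = 2**(-n - 1)*n*(-n - 4); subtract s_(2) = -5/4 ⇒ S(n) = 2**(-n - 2)*(5*2**n - 2*n**2 - 8*n).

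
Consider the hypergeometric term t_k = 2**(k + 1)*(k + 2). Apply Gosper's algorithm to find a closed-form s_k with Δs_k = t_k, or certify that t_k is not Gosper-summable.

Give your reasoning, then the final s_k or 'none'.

Compute t_(k+1)/t_k: get 2*(k + 3)/(k + 2).
Normal form (A,B,C) = (2, 1, k + 2).
Set up (2)·f(k+1) − (1)·f(k) − (k + 2) = 0.
deg f ≤ 1 (via 0,0,1).
Solve for f: f(k) = k (degree 1 ≤ 1).
Then R = B(k−1)f/C = k/(k + 2), so s_k = R(k)·t_k = 2**(k + 1)*k.
s_(k+1) − s_k = 2**(k + 1)*(k + 2) = t_k.

s_k = 2**(k + 1)*k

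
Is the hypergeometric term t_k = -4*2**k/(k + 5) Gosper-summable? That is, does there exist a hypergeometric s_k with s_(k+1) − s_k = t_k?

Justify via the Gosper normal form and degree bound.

No. Not Gosper-summable.

Step 1: r(k) = 2*(k + 5)/(k + 6).
Gosper form: A/B · C(k+1)/C(k) with A=2*k + 10, B=k + 6, C=1.
Key eq: (2*k + 10)·f(k+1) = (k + 5)·f(k) + (1).
d = -1 from the (1,1,0) case.
Bound -1 < 0, so the key equation has no polynomial solution.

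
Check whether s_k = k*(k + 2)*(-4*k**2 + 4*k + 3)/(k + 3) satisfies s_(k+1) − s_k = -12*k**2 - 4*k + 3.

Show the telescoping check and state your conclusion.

Invalid: residual (8*k**3 + 44*k**2 + 12*k - 9)/(k**2 + 7*k + 12) ≠ 0.

s_(k+1) = (-4*k**4 - 20*k**3 - 25*k**2 + 9)/(k + 4)
s_(k+1) − s_k = (-12*k**4 - 80*k**3 - 125*k**2 - 15*k + 27)/(k**2 + 7*k + 12)
(s_(k+1) − s_k) − t_k = (8*k**3 + 44*k**2 + 12*k - 9)/(k**2 + 7*k + 12)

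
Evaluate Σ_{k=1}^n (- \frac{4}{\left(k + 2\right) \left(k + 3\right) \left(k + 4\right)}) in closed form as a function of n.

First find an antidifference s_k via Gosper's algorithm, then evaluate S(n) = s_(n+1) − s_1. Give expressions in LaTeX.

S(n) = \frac{n \left(- n - 7\right)}{6 \left(n^{2} + 7 n + 12\right)}

r(k) = (k + 2)/(k + 5) after simplifying.
Factor: A=k + 2; B=k + 5; C=1.
Key eq: (k + 2)·f(k+1) = (k + 4)·f(k) + (1).
Bound: deg f ≤ 2.
Solve for f: f(k) = k*(k + 5)/12 (degree 2 ≤ 2).
Certificate R = B(k−1)f/C = k*(k + 4)*(k + 5)/12 gives s_k = k*(-k - 5)/(3*(k + 2)*(k + 3)).
Δs = -4/(k**3 + 9*k**2 + 26*k + 24), as required.
s_(n+1) = (-n**2 - 7*n - 6)/(3*(n**2 + 7*n + 12)) and s_(1) = -1/6, so S(n) = n*(-n - 7)/(6*(n**2 + 7*n + 12)).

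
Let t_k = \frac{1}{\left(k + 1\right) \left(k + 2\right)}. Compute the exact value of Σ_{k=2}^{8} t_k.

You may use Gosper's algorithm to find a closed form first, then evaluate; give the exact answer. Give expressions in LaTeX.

Step 1: r(k) = (k + 1)/(k + 3).
Normal form (A,B,C) = (k + 1, k + 3, 1).
Solve (k + 1)·f(k+1) − (k + 2)·f(k) = 1.
Degrees (1,1,0) ⇒ d ≤ 1.
Match coefficients ⇒ f(k) = k.
Certificate R = B(k−1)f/C = k*(k + 2) gives s_k = k/(k + 1).
s_(k+1) − s_k = 1/(k**2 + 3*k + 2) = t_k.
Telescoping: Σ = s_(9) − s_(2) = 9/10 − (2/3) = 7/30.

Σ = 7/30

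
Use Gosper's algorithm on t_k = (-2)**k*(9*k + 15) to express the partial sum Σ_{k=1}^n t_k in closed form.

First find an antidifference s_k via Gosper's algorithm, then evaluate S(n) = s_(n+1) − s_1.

Step 1: r(k) = 2*(-3*k - 8)/(3*k + 5).
Factor: A=-2; B=1; C=k + 5/3.
Solve (-2)·f(k+1) − (1)·f(k) = k + 5/3.
From deg A=0, deg B=0, deg C=1: d=1.
Coefficient equations give f(k) = -(k + 1)/3.
So s_k = (B(k−1)f/C)·t_k = (-(k + 1)/(3*k + 5))·t_k = -3*(-2)**k*(k + 1).
Δs = (-2)**k*(9*k + 15), as required.
Telescope: S(n) = s_(n+1) − s_(1) = 6*(-2)**n*(n + 2) − (12) = 6*(-2)**n*n + 12*(-2)**n - 12.

S(n) = 6*(-2)**n*n + 12*(-2)**n - 12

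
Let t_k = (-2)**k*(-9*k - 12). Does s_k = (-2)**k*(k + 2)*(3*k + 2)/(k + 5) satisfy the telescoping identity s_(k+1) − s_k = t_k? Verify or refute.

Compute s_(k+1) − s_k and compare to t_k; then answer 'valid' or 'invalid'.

Invalid: residual (-2)**k*(27*k**2 + 180*k + 186)/(k**2 + 11*k + 30) ≠ 0.

s_(k+1) = (-2)**(k + 1)*(k + 3)*(3*k + 5)/(k + 6)
s_(k+1) − s_k = (-2)**k*(-9*k**3 - 84*k**2 - 222*k - 174)/(k**2 + 11*k + 30)
(s_(k+1) − s_k) − t_k = (-2)**k*(27*k**2 + 180*k + 186)/(k**2 + 11*k + 30)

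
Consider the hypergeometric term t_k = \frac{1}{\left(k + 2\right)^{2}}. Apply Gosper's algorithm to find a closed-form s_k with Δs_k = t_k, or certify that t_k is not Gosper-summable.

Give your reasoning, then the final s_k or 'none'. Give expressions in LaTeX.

Compute t_(k+1)/t_k: get (k + 2)**2/(k + 3)**2.
Take A(k)=k**2 + 4*k + 4, B(k)=k**2 + 6*k + 9, C(k)=1.
f must satisfy (k**2 + 4*k + 4)·f(k+1) − (k**2 + 4*k + 4)·f(k) = 1.
d = 0 from the (2,2,0) case.
Generic f = c0 gives residual -1; -1 = 0 cannot hold, so t_k is not Gosper-summable.

none (Gosper's algorithm certifies no s_k)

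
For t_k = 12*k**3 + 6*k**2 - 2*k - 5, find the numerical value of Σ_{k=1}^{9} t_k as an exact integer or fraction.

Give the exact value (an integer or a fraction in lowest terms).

t_(k+1)/t_k = (12*k**3 + 42*k**2 + 46*k + 11)/(12*k**3 + 6*k**2 - 2*k - 5).
Gosper form: A/B · C(k+1)/C(k) with A=1, B=1, C=k**3 + k**2/2 - k/6 - 5/12.
Key eq: (1)·f(k+1) = (1)·f(k) + (k**3 + k**2/2 - k/6 - 5/12).
Degrees (0,0,3) ⇒ d ≤ 4.
Match coefficients ⇒ f(k) = k*(3*k**3 - 4*k**2 - k - 3)/12.
So s_k = (B(k−1)f/C)·t_k = (k*(3*k**3 - 4*k**2 - k - 3)/(12*k**3 + 6*k**2 - 2*k - 5))·t_k = k*(3*k**3 - 4*k**2 - k - 3).
Verify: 12*k**3 + 6*k**2 - 2*k - 5 matches t_k.
Sum = s_(10) − s_(1); s_(10) = 25870, s_(1) = -5 ⇒ 25875.

Σ = 25875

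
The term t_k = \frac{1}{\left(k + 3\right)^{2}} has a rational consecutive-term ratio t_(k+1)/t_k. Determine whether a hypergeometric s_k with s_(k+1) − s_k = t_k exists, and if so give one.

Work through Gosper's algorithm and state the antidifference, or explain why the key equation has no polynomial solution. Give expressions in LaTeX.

none (Gosper's algorithm certifies no s_k)

Ratio r(k) = (k + 3)**2/(k + 4)**2.
Gosper form: A/B · C(k+1)/C(k) with A=k**2 + 6*k + 9, B=k**2 + 8*k + 16, C=1.
Solve (k**2 + 6*k + 9)·f(k+1) − (k**2 + 6*k + 9)·f(k) = 1.
From deg A=2, deg B=2, deg C=0: d=0.
f = c0 ⇒ A·f(k+1) − B(k−1)·f(k) − C = -1. The system {-1 = 0} is inconsistent; no antidifference.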